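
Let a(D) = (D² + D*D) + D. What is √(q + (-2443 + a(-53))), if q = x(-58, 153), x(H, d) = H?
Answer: 2*√766 ≈ 55.353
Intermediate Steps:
q = -58
a(D) = D + 2*D² (a(D) = (D² + D²) + D = 2*D² + D = D + 2*D²)
√(q + (-2443 + a(-53))) = √(-58 + (-2443 - 53*(1 + 2*(-53)))) = √(-58 + (-2443 - 53*(1 - 106))) = √(-58 + (-2443 - 53*(-105))) = √(-58 + (-2443 + 5565)) = √(-58 + 3122) = √3064 = 2*√766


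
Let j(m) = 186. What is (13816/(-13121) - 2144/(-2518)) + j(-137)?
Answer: 3069268422/16519339 ≈ 185.80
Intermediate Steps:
(13816/(-13121) - 2144/(-2518)) + j(-137) = (13816/(-13121) - 2144/(-2518)) + 186 = (13816*(-1/13121) - 2144*(-1/2518)) + 186 = (-13816/13121 + 1072/1259) + 186 = -3328632/16519339 + 186 = 3069268422/16519339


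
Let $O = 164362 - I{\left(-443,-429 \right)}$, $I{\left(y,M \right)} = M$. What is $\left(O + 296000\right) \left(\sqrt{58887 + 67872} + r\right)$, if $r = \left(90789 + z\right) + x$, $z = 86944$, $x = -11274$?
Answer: $76702809069 + 460791 \sqrt{126759} \approx 7.6867 \cdot 10^{10}$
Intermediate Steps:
$r = 166459$ ($r = \left(90789 + 86944\right) - 11274 = 177733 - 11274 = 166459$)
$O = 164791$ ($O = 164362 - -429 = 164362 + 429 = 164791$)
$\left(O + 296000\right) \left(\sqrt{58887 + 67872} + r\right) = \left(164791 + 296000\right) \left(\sqrt{58887 + 67872} + 166459\right) = 460791 \left(\sqrt{126759} + 166459\right) = 460791 \left(166459 + \sqrt{126759}\right) = 76702809069 + 460791 \sqrt{126759}$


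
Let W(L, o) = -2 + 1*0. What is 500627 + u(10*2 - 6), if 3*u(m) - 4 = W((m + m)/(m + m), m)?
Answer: 1501883/3 ≈ 5.0063e+5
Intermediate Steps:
W(L, o) = -2 (W(L, o) = -2 + 0 = -2)
u(m) = ⅔ (u(m) = 4/3 + (⅓)*(-2) = 4/3 - ⅔ = ⅔)
500627 + u(10*2 - 6) = 500627 + ⅔ = 1501883/3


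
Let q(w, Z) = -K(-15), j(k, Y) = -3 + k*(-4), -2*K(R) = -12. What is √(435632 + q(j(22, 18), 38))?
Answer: √435626 ≈ 660.02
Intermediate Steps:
K(R) = 6 (K(R) = -½*(-12) = 6)
j(k, Y) = -3 - 4*k
q(w, Z) = -6 (q(w, Z) = -1*6 = -6)
√(435632 + q(j(22, 18), 38)) = √(435632 - 6) = √435626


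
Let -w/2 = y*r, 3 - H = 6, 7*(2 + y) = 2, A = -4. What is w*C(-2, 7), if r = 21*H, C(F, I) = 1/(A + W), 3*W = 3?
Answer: 72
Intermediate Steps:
W = 1 (W = (⅓)*3 = 1)
y = -12/7 (y = -2 + (⅐)*2 = -2 + 2/7 = -12/7 ≈ -1.7143)
H = -3 (H = 3 - 1*6 = 3 - 6 = -3)
C(F, I) = -⅓ (C(F, I) = 1/(-4 + 1) = 1/(-3) = -⅓)
r = -63 (r = 21*(-3) = -63)
w = -216 (w = -(-24)*(-63)/7 = -2*108 = -216)
w*C(-2, 7) = -216*(-⅓) = 72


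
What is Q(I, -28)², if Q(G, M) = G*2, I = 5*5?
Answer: 2500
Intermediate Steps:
I = 25
Q(G, M) = 2*G
Q(I, -28)² = (2*25)² = 50² = 2500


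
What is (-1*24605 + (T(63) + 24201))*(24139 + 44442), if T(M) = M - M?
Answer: -27706724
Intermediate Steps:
T(M) = 0
(-1*24605 + (T(63) + 24201))*(24139 + 44442) = (-1*24605 + (0 + 24201))*(24139 + 44442) = (-24605 + 24201)*68581 = -404*68581 = -27706724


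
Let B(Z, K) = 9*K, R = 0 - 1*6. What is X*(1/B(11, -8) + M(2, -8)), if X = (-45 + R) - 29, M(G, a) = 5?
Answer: -3590/9 ≈ -398.89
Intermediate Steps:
R = -6 (R = 0 - 6 = -6)
X = -80 (X = (-45 - 6) - 29 = -51 - 29 = -80)
X*(1/B(11, -8) + M(2, -8)) = -80*(1/(9*(-8)) + 5) = -80*(1/(-72) + 5) = -80*(-1/72 + 5) = -80*359/72 = -3590/9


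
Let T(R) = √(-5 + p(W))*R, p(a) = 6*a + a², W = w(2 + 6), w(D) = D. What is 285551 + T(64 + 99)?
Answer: 285551 + 163*√107 ≈ 2.8724e+5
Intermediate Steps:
W = 8 (W = 2 + 6 = 8)
p(a) = a² + 6*a
T(R) = R*√107 (T(R) = √(-5 + 8*(6 + 8))*R = √(-5 + 8*14)*R = √(-5 + 112)*R = √107*R = R*√107)
285551 + T(64 + 99) = 285551 + (64 + 99)*√107 = 285551 + 163*√107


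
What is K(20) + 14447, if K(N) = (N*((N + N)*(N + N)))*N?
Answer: 654447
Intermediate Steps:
K(N) = 4*N**4 (K(N) = (N*((2*N)*(2*N)))*N = (N*(4*N**2))*N = (4*N**3)*N = 4*N**4)
K(20) + 14447 = 4*20**4 + 14447 = 4*160000 + 14447 = 640000 + 14447 = 654447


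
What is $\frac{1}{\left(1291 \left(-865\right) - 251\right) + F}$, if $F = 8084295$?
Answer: $\frac{1}{6967329} \approx 1.4353 \cdot 10^{-7}$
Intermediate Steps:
$\frac{1}{\left(1291 \left(-865\right) - 251\right) + F} = \frac{1}{\left(1291 \left(-865\right) - 251\right) + 8084295} = \frac{1}{\left(-1116715 - 251\right) + 8084295} = \frac{1}{-1116966 + 8084295} = \frac{1}{6967329}$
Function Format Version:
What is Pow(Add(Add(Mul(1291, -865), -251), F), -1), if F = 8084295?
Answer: Rational(1, 6967329) ≈ 1.4353e-7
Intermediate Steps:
Pow(Add(Add(Mul(1291, -865), -251), F), -1) = Pow(Add(Add(Mul(1291, -865), -251), 8084295), -1) = Pow(Add(Add(-1116715, -251), 8084295), -1) = Pow(Add(-1116966, 8084295), -1) = Pow(6967329, -1) = Rational(1, 6967329)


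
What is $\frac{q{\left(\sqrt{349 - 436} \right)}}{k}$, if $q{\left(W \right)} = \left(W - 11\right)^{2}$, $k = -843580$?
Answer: $- \frac{17}{421790} + \frac{11 i \sqrt{87}}{421790} \approx -4.0304 \cdot 10^{-5} + 0.00024325 i$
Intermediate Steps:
$q{\left(W \right)} = \left(-11 + W\right)^{2}$
$\frac{q{\left(\sqrt{349 - 436} \right)}}{k} = \frac{\left(-11 + \sqrt{349 - 436}\right)^{2}}{-843580} = \left(-11 + \sqrt{-87}\right)^{2} \left(- \frac{1}{843580}\right) = \left(-11 + i \sqrt{87}\right)^{2} \left(- \frac{1}{843580}\right) = - \frac{\left(-11 + i \sqrt{87}\right)^{2}}{843580}$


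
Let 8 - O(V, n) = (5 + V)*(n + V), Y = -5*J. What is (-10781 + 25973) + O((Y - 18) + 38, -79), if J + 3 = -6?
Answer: 16180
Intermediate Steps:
J = -9 (J = -3 - 6 = -9)
Y = 45 (Y = -5*(-9) = 45)
O(V, n) = 8 - (5 + V)*(V + n) (O(V, n) = 8 - (5 + V)*(n + V) = 8 - (5 + V)*(V + n))
(-10781 + 25973) + O((Y - 18) + 38, -79) = (-10781 + 25973) + (8 - ((45 - 18) + 38)² - 5*((45 - 18) + 38) - 5*(-79) - 1*((45 - 18) + 38)*(-79)) = 15192 + (8 - (27 + 38)² - 5*(27 + 38) + 395 - 1*(27 + 38)*(-79)) = 15192 + (8 - 1*65² - 5*65 + 395 - 1*65*(-79)) = 15192 + (8 - 1*4225 - 325 + 395 + 5135) = 15192 + (8 - 4225 - 325 + 395 + 5135) = 15192 + 988 = 16180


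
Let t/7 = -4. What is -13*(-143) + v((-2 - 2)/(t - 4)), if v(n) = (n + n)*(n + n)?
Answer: 29745/16 ≈ 1859.1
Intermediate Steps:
t = -28 (t = 7*(-4) = -28)
v(n) = 4*n**2 (v(n) = (2*n)*(2*n) = 4*n**2)
-13*(-143) + v((-2 - 2)/(t - 4)) = -13*(-143) + 4*((-2 - 2)/(-28 - 4))**2 = 1859 + 4*(-4/(-32))**2 = 1859 + 4*(-4*(-1/32))**2 = 1859 + 4*(1/8)**2 = 1859 + 4*(1/64) = 1859 + 1/16 = 29745/16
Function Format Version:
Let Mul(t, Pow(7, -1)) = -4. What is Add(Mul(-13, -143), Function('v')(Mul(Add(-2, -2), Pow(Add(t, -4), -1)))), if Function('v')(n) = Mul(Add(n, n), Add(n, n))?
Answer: Rational(29745, 16) ≈ 1859.1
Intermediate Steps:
t = -28 (t = Mul(7, -4) = -28)
Function('v')(n) = Mul(4, Pow(n, 2)) (Function('v')(n) = Mul(Mul(2, n), Mul(2, n)) = Mul(4, Pow(n, 2)))
Add(Mul(-13, -143), Function('v')(Mul(Add(-2, -2), Pow(Add(t, -4), -1)))) = Add(Mul(-13, -143), Mul(4, Pow(Mul(Add(-2, -2), Pow(Add(-28, -4), -1)), 2))) = Add(1859, Mul(4, Pow(Mul(-4, Pow(-32, -1)), 2))) = Add(1859, Mul(4, Pow(Mul(-4, Rational(-1, 32)), 2))) = Add(1859, Mul(4, Pow(Rational(1, 8), 2))) = Add(1859, Mul(4, Rational(1, 64))) = Add(1859, Rational(1, 16)) = Rational(29745, 16)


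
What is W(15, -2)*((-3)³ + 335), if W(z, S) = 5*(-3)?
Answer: -4620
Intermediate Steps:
W(z, S) = -15
W(15, -2)*((-3)³ + 335) = -15*((-3)³ + 335) = -15*(-27 + 335) = -15*308 = -4620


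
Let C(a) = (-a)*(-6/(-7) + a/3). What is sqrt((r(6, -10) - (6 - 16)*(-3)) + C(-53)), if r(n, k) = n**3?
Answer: I*sqrt(310863)/21 ≈ 26.55*I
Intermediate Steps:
C(a) = -a*(6/7 + a/3) (C(a) = (-a)*(-6*(-1/7) + a*(1/3)) = (-a)*(6/7 + a/3) = -a*(6/7 + a/3))
sqrt((r(6, -10) - (6 - 16)*(-3)) + C(-53)) = sqrt((6**3 - (6 - 16)*(-3)) - 1/21*(-53)*(18 + 7*(-53))) = sqrt((216 - (-10)*(-3)) - 1/21*(-53)*(18 - 371)) = sqrt((216 - 1*30) - 1/21*(-53)*(-353)) = sqrt((216 - 30) - 18709/21) = sqrt(186 - 18709/21) = sqrt(-14803/21) = I*sqrt(310863)/21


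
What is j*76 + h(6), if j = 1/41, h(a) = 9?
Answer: 445/41 ≈ 10.854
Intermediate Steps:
j = 1/41 ≈ 0.024390
j*76 + h(6) = (1/41)*76 + 9 = 76/41 + 9 = 445/41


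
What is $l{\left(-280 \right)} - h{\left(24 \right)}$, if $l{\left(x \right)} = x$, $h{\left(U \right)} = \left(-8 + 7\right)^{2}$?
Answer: $-281$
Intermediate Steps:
$h{\left(U \right)} = 1$ ($h{\left(U \right)} = \left(-1\right)^{2} = 1$)
$l{\left(-280 \right)} - h{\left(24 \right)} = -280 - 1 = -281$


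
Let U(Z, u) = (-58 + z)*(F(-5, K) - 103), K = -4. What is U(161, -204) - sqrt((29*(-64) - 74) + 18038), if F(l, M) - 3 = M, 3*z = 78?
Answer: 3328 - 2*sqrt(4027) ≈ 3201.1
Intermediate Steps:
z = 26 (z = (1/3)*78 = 26)
F(l, M) = 3 + M
U(Z, u) = 3328 (U(Z, u) = (-58 + 26)*((3 - 4) - 103) = -32*(-1 - 103) = -32*(-104) = 3328)
U(161, -204) - sqrt((29*(-64) - 74) + 18038) = 3328 - sqrt((29*(-64) - 74) + 18038) = 3328 - sqrt((-1856 - 74) + 18038) = 3328 - sqrt(-1930 + 18038) = 3328 - sqrt(16108) = 3328 - 2*sqrt(4027)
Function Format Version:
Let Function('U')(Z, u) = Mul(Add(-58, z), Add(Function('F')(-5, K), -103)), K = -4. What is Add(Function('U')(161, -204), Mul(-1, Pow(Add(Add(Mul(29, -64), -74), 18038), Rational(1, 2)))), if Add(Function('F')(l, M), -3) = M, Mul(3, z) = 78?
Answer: Add(3328, Mul(-2, Pow(4027, Rational(1, 2)))) ≈ 3201.1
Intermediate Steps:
z = 26 (z = Mul(Rational(1, 3), 78) = 26)
Function('F')(l, M) = Add(3, M)
Function('U')(Z, u) = 3328 (Function('U')(Z, u) = Mul(Add(-58, 26), Add(Add(3, -4), -103)) = Mul(-32, Add(-1, -103)) = Mul(-32, -104) = 3328)
Add(Function('U')(161, -204), Mul(-1, Pow(Add(Add(Mul(29, -64), -74), 18038), Rational(1, 2)))) = Add(3328, Mul(-1, Pow(Add(Add(Mul(29, -64), -74), 18038), Rational(1, 2)))) = Add(3328, Mul(-1, Pow(Add(Add(-1856, -74), 18038), Rational(1, 2)))) = Add(3328, Mul(-1, Pow(Add(-1930, 18038), Rational(1, 2)))) = Add(3328, Mul(-1, Pow(16108, Rational(1, 2)))) = Add(3328, Mul(-1, Mul(2, Pow(4027, Rational(1, 2))))) = Add(3328, Mul(-2, Pow(4027, Rational(1, 2))))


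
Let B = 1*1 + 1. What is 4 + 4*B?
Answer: 12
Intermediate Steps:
B = 2 (B = 1 + 1 = 2)
4 + 4*B = 4 + 4*2 = 4 + 8 = 12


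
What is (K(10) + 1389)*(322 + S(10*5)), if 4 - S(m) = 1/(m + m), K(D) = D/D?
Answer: 4531261/10 ≈ 4.5313e+5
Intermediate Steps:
K(D) = 1
S(m) = 4 - 1/(2*m) (S(m) = 4 - 1/(m + m) = 4 - 1/(2*m))
(K(10) + 1389)*(322 + S(10*5)) = (1 + 1389)*(322 + (4 - 1/(2*(10*5)))) = 1390*(322 + (4 - 1/2/50)) = 1390*(322 + (4 - 1/2*1/50)) = 1390*(322 + (4 - 1/100)) = 1390*(322 + 399/100) = 1390*(32599/100) = 4531261/10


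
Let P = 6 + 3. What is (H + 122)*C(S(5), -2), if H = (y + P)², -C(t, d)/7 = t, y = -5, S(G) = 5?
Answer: -4830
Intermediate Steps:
P = 9
C(t, d) = -7*t
H = 16 (H = (-5 + 9)² = 4² = 16)
(H + 122)*C(S(5), -2) = (16 + 122)*(-7*5) = 138*(-35) = -4830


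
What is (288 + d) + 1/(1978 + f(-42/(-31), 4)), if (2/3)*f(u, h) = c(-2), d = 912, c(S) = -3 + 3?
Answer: 2373601/1978 ≈ 1200.0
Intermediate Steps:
c(S) = 0
f(u, h) = 0 (f(u, h) = (3/2)*0 = 0)
(288 + d) + 1/(1978 + f(-42/(-31), 4)) = (288 + 912) + 1/(1978 + 0) = 1200 + 1/1978 = 2373601/1978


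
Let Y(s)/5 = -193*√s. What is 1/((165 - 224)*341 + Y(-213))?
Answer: I/(-20119*I + 965*√213) ≈ -3.3358e-5 + 2.3351e-5*I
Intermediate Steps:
Y(s) = -965*√s (Y(s) = 5*(-193*√s) = -965*√s)
1/((165 - 224)*341 + Y(-213)) = 1/((165 - 224)*341 - 965*I*√213) = 1/(-59*341 - 965*I*√213) = 1/(-20119 - 965*I*√213)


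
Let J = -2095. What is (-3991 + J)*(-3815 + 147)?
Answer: 22323448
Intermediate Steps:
(-3991 + J)*(-3815 + 147) = (-3991 - 2095)*(-3815 + 147) = -6086*(-3668) = 22323448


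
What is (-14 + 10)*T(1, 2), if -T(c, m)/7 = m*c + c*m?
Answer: 112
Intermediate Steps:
T(c, m) = -14*c*m (T(c, m) = -7*(m*c + c*m) = -7*(c*m + c*m) = -14*c*m)
(-14 + 10)*T(1, 2) = (-14 + 10)*(-14*1*2) = -4*(-28) = 112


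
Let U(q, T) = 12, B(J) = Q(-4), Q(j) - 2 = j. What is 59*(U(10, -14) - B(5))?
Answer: 826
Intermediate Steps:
Q(j) = 2 + j
B(J) = -2 (B(J) = 2 - 4 = -2)
59*(U(10, -14) - B(5)) = 59*(12 - 1*(-2)) = 59*(12 + 2) = 59*14 = 826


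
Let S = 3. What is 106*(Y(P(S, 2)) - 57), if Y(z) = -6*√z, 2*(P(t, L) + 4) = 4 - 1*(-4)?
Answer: -6042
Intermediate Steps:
P(t, L) = 0 (P(t, L) = -4 + (4 - 1*(-4))/2 = -4 + (4 + 4)/2 = -4 + (½)*8 = -4 + 4 = 0)
106*(Y(P(S, 2)) - 57) = 106*(-6*√0 - 57) = 106*(-6*0 - 57) = 106*(0 - 57) = 106*(-57) = -6042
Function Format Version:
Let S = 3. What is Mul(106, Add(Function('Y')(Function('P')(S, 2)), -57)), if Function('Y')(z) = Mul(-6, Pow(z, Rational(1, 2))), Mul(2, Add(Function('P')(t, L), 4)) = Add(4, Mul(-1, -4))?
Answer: -6042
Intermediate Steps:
Function('P')(t, L) = 0 (Function('P')(t, L) = Add(-4, Mul(Rational(1, 2), Add(4, Mul(-1, -4)))) = Add(-4, Mul(Rational(1, 2), Add(4, 4))) = Add(-4, Mul(Rational(1, 2), 8)) = Add(-4, 4) = 0)
Mul(106, Add(Function('Y')(Function('P')(S, 2)), -57)) = Mul(106, Add(Mul(-6, Pow(0, Rational(1, 2))), -57)) = Mul(106, Add(Mul(-6, 0), -57)) = Mul(106, Add(0, -57)) = Mul(106, -57) = -6042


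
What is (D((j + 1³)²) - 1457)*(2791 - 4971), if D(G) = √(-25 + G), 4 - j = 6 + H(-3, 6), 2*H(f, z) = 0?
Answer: 3176260 - 4360*I*√6 ≈ 3.1763e+6 - 10680.0*I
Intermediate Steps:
H(f, z) = 0 (H(f, z) = (½)*0 = 0)
j = -2 (j = 4 - (6 + 0) = 4 - 1*6 = 4 - 6 = -2)
(D((j + 1³)²) - 1457)*(2791 - 4971) = (√(-25 + (-2 + 1³)²) - 1457)*(2791 - 4971) = (√(-25 + (-2 + 1)²) - 1457)*(-2180) = (√(-25 + (-1)²) - 1457)*(-2180) = (√(-25 + 1) - 1457)*(-2180) = (√(-24) - 1457)*(-2180) = (2*I*√6 - 1457)*(-2180) = (-1457 + 2*I*√6)*(-2180) = 3176260 - 4360*I*√6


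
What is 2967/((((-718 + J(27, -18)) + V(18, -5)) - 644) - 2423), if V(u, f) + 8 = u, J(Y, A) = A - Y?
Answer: -2967/3820 ≈ -0.77670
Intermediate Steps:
V(u, f) = -8 + u
2967/((((-718 + J(27, -18)) + V(18, -5)) - 644) - 2423) = 2967/((((-718 + (-18 - 1*27)) + (-8 + 18)) - 644) - 2423) = 2967/((((-718 + (-18 - 27)) + 10) - 644) - 2423) = 2967/((((-718 - 45) + 10) - 644) - 2423) = 2967/(((-763 + 10) - 644) - 2423) = 2967/((-753 - 644) - 2423) = 2967/(-1397 - 2423) = 2967/(-3820) = 2967*(-1/3820) = -2967/3820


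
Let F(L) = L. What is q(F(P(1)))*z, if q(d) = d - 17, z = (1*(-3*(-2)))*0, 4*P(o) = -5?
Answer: 0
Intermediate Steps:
P(o) = -5/4 (P(o) = (1/4)*(-5) = -5/4)
z = 0 (z = (1*6)*0 = 6*0 = 0)
q(d) = -17 + d
q(F(P(1)))*z = (-17 - 5/4)*0 = -73/4*0 = 0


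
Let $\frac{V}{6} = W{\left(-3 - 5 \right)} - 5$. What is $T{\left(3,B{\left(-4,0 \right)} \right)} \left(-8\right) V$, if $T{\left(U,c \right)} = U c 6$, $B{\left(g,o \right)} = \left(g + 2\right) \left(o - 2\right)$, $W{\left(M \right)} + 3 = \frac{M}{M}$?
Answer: $24192$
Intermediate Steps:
$W{\left(M \right)} = -2$ ($W{\left(M \right)} = -3 + \frac{M}{M} = -3 + 1 = -2$)
$B{\left(g,o \right)} = \left(-2 + o\right) \left(2 + g\right)$ ($B{\left(g,o \right)} = \left(2 + g\right) \left(-2 + o\right) = \left(-2 + o\right) \left(2 + g\right)$)
$V = -42$ ($V = 6 \left(-2 - 5\right) = 6 \left(-7\right) = -42$)
$T{\left(U,c \right)} = 6 U c$
$T{\left(3,B{\left(-4,0 \right)} \right)} \left(-8\right) V = 6 \cdot 3 \left(-4 - -8 + 2 \cdot 0 - 0\right) \left(-8\right) \left(-42\right) = 6 \cdot 3 \left(-4 + 8 + 0 + 0\right) \left(-8\right) \left(-42\right) = 6 \cdot 3 \cdot 4 \left(-8\right) \left(-42\right) = 72 \left(-8\right) \left(-42\right) = \left(-576\right) \left(-42\right) = 24192$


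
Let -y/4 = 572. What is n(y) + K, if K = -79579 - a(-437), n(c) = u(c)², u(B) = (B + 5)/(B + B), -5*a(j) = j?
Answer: -8340956793187/104698880 ≈ -79666.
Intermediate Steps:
a(j) = -j/5
y = -2288 (y = -4*572 = -2288)
u(B) = (5 + B)/(2*B) (u(B) = (5 + B)/((2*B)) = (5 + B)*(1/(2*B)) = (5 + B)/(2*B))
n(c) = (5 + c)²/(4*c²) (n(c) = ((5 + c)/(2*c))² = (5 + c)²/(4*c²))
K = -398332/5 (K = -79579 - (-1)*(-437)/5 = -79579 - 1*437/5 = -79579 - 437/5 = -398332/5 ≈ -79666.)
n(y) + K = (¼)*(5 - 2288)²/(-2288)² - 398332/5 = (¼)*(1/5234944)*(-2283)² - 398332/5 = (¼)*(1/5234944)*5212089 - 398332/5 = 5212089/20939776 - 398332/5 = -8340956793187/104698880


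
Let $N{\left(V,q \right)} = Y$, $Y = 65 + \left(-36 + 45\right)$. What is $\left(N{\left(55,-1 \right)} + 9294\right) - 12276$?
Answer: $-2908$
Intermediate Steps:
$Y = 74$ ($Y = 65 + 9 = 74$)
$N{\left(V,q \right)} = 74$
$\left(N{\left(55,-1 \right)} + 9294\right) - 12276 = \left(74 + 9294\right) - 12276 = 9368 - 12276 = -2908$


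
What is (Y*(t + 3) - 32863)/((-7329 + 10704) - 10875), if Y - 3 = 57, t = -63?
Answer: 36463/7500 ≈ 4.8617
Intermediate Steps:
Y = 60 (Y = 3 + 57 = 60)
(Y*(t + 3) - 32863)/((-7329 + 10704) - 10875) = (60*(-63 + 3) - 32863)/((-7329 + 10704) - 10875) = (60*(-60) - 32863)/(3375 - 10875) = (-3600 - 32863)/(-7500) = -36463*(-1/7500) = 36463/7500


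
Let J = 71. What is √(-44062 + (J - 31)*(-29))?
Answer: I*√45222 ≈ 212.65*I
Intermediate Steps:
√(-44062 + (J - 31)*(-29)) = √(-44062 + (71 - 31)*(-29)) = √(-44062 + 40*(-29)) = √(-44062 - 1160) = √(-45222) = I*√45222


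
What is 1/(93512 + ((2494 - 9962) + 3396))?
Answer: 1/89440 ≈ 1.1181e-5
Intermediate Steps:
1/(93512 + ((2494 - 9962) + 3396)) = 1/(93512 + (-7468 + 3396)) = 1/(93512 - 4072) = 1/89440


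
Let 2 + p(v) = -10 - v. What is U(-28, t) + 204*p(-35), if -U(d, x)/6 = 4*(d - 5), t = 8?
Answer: 5484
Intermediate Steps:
U(d, x) = 120 - 24*d (U(d, x) = -24*(d - 5) = -24*(-5 + d) = -6*(-20 + 4*d) = 120 - 24*d)
p(v) = -12 - v (p(v) = -2 + (-10 - v) = -12 - v)
U(-28, t) + 204*p(-35) = (120 - 24*(-28)) + 204*(-12 - 1*(-35)) = (120 + 672) + 204*(-12 + 35) = 792 + 204*23 = 792 + 4692 = 5484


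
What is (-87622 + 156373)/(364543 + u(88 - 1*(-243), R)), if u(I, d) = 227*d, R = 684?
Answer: 68751/519811 ≈ 0.13226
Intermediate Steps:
(-87622 + 156373)/(364543 + u(88 - 1*(-243), R)) = (-87622 + 156373)/(364543 + 227*684) = 68751/(364543 + 155268) = 68751/519811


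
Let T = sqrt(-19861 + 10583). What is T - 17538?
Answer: -17538 + I*sqrt(9278) ≈ -17538.0 + 96.322*I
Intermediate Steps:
T = I*sqrt(9278) (T = sqrt(-9278) = I*sqrt(9278) ≈ 96.322*I)
T - 17538 = I*sqrt(9278) - 17538 = -17538 + I*sqrt(9278)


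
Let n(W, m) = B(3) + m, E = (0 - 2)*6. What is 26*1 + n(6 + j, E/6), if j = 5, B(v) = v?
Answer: 27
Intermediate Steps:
E = -12 (E = -2*6 = -12)
n(W, m) = 3 + m
26*1 + n(6 + j, E/6) = 26*1 + (3 - 12/6) = 26 + (3 - 12*1/6) = 26 + (3 - 2) = 26 + 1 = 27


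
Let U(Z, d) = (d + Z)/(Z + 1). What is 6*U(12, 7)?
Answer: 114/13 ≈ 8.7692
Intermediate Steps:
U(Z, d) = (Z + d)/(1 + Z)
6*U(12, 7) = 6*((12 + 7)/(1 + 12)) = 6*(19/13) = 114/13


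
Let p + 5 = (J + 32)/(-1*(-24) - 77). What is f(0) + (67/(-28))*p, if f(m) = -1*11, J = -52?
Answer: 13/212 ≈ 0.061321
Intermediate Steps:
f(m) = -11
p = -245/53 (p = -5 + (-52 + 32)/(-1*(-24) - 77) = -5 - 20/(24 - 77) = -5 - 20/(-53) = -5 - 20*(-1/53) = -5 + 20/53 = -245/53 ≈ -4.6226)
f(0) + (67/(-28))*p = -11 + (67/(-28))*(-245/53) = -11 + (67*(-1/28))*(-245/53) = -11 - 67/28*(-245/53) = -11 + 2345/212 = 13/212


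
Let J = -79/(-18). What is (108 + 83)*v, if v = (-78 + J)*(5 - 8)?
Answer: 253075/6 ≈ 42179.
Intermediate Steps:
J = 79/18 (J = -79*(-1/18) = 79/18 ≈ 4.3889)
v = 1325/6 (v = (-78 + 79/18)*(5 - 8) = -1325/18*(-3) = 1325/6 ≈ 220.83)
(108 + 83)*v = (108 + 83)*(1325/6) = 191*(1325/6) = 253075/6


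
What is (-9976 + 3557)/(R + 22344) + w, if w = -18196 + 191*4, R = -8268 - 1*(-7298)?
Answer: -372597987/21374 ≈ -17432.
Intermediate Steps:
R = -970 (R = -8268 + 7298 = -970)
w = -17432 (w = -18196 + 764 = -17432)
(-9976 + 3557)/(R + 22344) + w = (-9976 + 3557)/(-970 + 22344) - 17432 = -6419/21374 - 17432 = -372597987/21374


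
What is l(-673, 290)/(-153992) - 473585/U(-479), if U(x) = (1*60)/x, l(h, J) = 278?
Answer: 436658203945/115494 ≈ 3.7808e+6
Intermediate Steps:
U(x) = 60/x
l(-673, 290)/(-153992) - 473585/U(-479) = 278/(-153992) - 473585/(60/(-479)) = 278*(-1/153992) - 473585/(60*(-1/479)) = -139/76996 - 473585/(-60/479) = -139/76996 - 473585*(-479/60) = -139/76996 + 45369443/12 = 436658203945/115494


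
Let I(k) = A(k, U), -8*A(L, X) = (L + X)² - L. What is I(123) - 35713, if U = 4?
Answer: -150855/4 ≈ -37714.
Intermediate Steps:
A(L, X) = -(L + X)²/8 + L/8 (A(L, X) = -((L + X)² - L)/8 = -(L + X)²/8 + L/8)
I(k) = -(4 + k)²/8 + k/8 (I(k) = -(k + 4)²/8 + k/8 = -(4 + k)²/8 + k/8)
I(123) - 35713 = (-(4 + 123)²/8 + (⅛)*123) - 35713 = (-⅛*127² + 123/8) - 35713 = (-⅛*16129 + 123/8) - 35713 = (-16129/8 + 123/8) - 35713 = -8003/4 - 35713 = -150855/4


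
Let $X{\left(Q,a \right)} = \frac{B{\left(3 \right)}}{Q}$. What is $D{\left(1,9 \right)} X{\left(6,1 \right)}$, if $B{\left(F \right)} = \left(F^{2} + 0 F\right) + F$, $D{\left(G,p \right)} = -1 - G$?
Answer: $-4$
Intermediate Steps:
$B{\left(F \right)} = F + F^{2}$ ($B{\left(F \right)} = \left(F^{2} + 0\right) + F = F^{2} + F = F + F^{2}$)
$X{\left(Q,a \right)} = \frac{12}{Q}$ ($X{\left(Q,a \right)} = \frac{3 \left(1 + 3\right)}{Q} = \frac{3 \cdot 4}{Q} = \frac{12}{Q}$)
$D{\left(1,9 \right)} X{\left(6,1 \right)} = \left(-1 - 1\right) \frac{12}{6} = \left(-1 - 1\right) 12 \cdot \frac{1}{6} = \left(-2\right) 2 = -4$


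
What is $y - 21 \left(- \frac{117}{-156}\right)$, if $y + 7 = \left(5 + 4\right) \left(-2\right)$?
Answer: $- \frac{163}{4} \approx -40.75$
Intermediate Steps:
$y = -25$ ($y = -7 + \left(5 + 4\right) \left(-2\right) = -7 + 9 \left(-2\right) = -7 - 18 = -25$)
$y - 21 \left(- \frac{117}{-156}\right) = -25 - 21 \left(- \frac{117}{-156}\right) = -25 - 21 \left(\left(-117\right) \left(- \frac{1}{156}\right)\right) = -25 - \frac{63}{4} = - \frac{163}{4}$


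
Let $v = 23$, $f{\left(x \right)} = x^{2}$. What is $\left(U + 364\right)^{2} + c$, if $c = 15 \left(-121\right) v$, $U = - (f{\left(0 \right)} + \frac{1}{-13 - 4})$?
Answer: $\frac{26239416}{289} \approx 90794.0$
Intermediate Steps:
$U = \frac{1}{17}$ ($U = - (0^{2} + \frac{1}{-13 - 4}) = - (0 + \frac{1}{-17}) = - (0 - \frac{1}{17}) = \left(-1\right) \left(- \frac{1}{17}\right) = \frac{1}{17} \approx 0.058824$)
$c = -41745$ ($c = 15 \left(-121\right) 23 = \left(-1815\right) 23 = -41745$)
$\left(U + 364\right)^{2} + c = \left(\frac{1}{17} + 364\right)^{2} - 41745 = \left(\frac{6189}{17}\right)^{2} - 41745 = \frac{38303721}{289} - 41745 = \frac{26239416}{289}$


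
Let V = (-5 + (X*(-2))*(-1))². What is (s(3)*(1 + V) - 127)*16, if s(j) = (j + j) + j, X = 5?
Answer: 1712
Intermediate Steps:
s(j) = 3*j (s(j) = 2*j + j = 3*j)
V = 25 (V = (-5 + (5*(-2))*(-1))² = (-5 - 10*(-1))² = (-5 + 10)² = 5² = 25)
(s(3)*(1 + V) - 127)*16 = ((3*3)*(1 + 25) - 127)*16 = (9*26 - 127)*16 = (234 - 127)*16 = 107*16 = 1712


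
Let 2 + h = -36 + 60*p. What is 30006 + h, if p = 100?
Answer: 35968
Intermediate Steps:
h = 5962 (h = -2 + (-36 + 60*100) = -2 + (-36 + 6000) = -2 + 5964 = 5962)
30006 + h = 30006 + 5962 = 35968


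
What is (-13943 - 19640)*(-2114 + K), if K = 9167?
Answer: -236860899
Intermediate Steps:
(-13943 - 19640)*(-2114 + K) = (-13943 - 19640)*(-2114 + 9167) = -33583*7053 = -236860899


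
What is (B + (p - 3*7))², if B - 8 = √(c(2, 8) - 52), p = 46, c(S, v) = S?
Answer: 1039 + 330*I*√2 ≈ 1039.0 + 466.69*I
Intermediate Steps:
B = 8 + 5*I*√2 (B = 8 + √(2 - 52) = 8 + √(-50) = 8 + 5*I*√2 ≈ 8.0 + 7.0711*I)
(B + (p - 3*7))² = ((8 + 5*I*√2) + (46 - 3*7))² = ((8 + 5*I*√2) + (46 - 21))² = ((8 + 5*I*√2) + 25)² = (33 + 5*I*√2)²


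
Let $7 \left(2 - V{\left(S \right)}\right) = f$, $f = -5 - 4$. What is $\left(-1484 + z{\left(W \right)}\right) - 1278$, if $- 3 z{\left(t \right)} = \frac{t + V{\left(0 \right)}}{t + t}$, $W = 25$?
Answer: $- \frac{483383}{175} \approx -2762.2$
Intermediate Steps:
$f = -9$
$V{\left(S \right)} = \frac{23}{7}$ ($V{\left(S \right)} = 2 - - \frac{9}{7} = 2 + \frac{9}{7} = \frac{23}{7}$)
$z{\left(t \right)} = - \frac{\frac{23}{7} + t}{6 t}$ ($z{\left(t \right)} = - \frac{\left(t + \frac{23}{7}\right) \frac{1}{t + t}}{3} = - \frac{\left(\frac{23}{7} + t\right) \frac{1}{2 t}}{3} = - \frac{\frac{1}{2} \frac{1}{t} \left(\frac{23}{7} + t\right)}{3} = - \frac{\frac{23}{7} + t}{6 t}$)
$\left(-1484 + z{\left(W \right)}\right) - 1278 = \left(-1484 + \frac{-23 - 175}{42 \cdot 25}\right) - 1278 = \left(-1484 + \frac{1}{42} \cdot \frac{1}{25} \left(-23 - 175\right)\right) - 1278 = \left(-1484 + \frac{1}{42} \cdot \frac{1}{25} \left(-198\right)\right) - 1278 = \left(-1484 - \frac{33}{175}\right) - 1278 = - \frac{259733}{175} - 1278 = - \frac{483383}{175}$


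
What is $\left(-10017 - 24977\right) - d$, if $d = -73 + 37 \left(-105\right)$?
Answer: $-31036$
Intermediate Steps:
$d = -3958$ ($d = -73 - 3885 = -3958$)
$\left(-10017 - 24977\right) - d = \left(-10017 - 24977\right) - -3958 = -34994 + 3958 = -31036$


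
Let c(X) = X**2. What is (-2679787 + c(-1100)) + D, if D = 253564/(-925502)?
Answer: -680145530819/462751 ≈ -1.4698e+6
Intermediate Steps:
D = -126782/462751 (D = 253564*(-1/925502) = -126782/462751 ≈ -0.27397)
(-2679787 + c(-1100)) + D = (-2679787 + (-1100)**2) - 126782/462751 = (-2679787 + 1210000) - 126782/462751 = -1469787 - 126782/462751 = -680145530819/462751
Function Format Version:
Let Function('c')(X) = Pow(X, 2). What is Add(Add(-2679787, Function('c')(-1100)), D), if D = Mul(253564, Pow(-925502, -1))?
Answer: Rational(-680145530819, 462751) ≈ -1.4698e+6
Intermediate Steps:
D = Rational(-126782, 462751) (D = Mul(253564, Rational(-1, 925502)) = Rational(-126782, 462751) ≈ -0.27397)
Add(Add(-2679787, Function('c')(-1100)), D) = Add(Add(-2679787, Pow(-1100, 2)), Rational(-126782, 462751)) = Add(Add(-2679787, 1210000), Rational(-126782, 462751)) = Add(-1469787, Rational(-126782, 462751)) = Rational(-680145530819, 462751)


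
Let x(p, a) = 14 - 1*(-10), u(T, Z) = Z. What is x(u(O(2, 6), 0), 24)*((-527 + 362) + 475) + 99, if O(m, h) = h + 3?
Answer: 7539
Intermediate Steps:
O(m, h) = 3 + h
x(p, a) = 24 (x(p, a) = 14 + 10 = 24)
x(u(O(2, 6), 0), 24)*((-527 + 362) + 475) + 99 = 24*((-527 + 362) + 475) + 99 = 24*(-165 + 475) + 99 = 24*310 + 99 = 7440 + 99 = 7539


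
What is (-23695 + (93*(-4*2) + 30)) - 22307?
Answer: -46716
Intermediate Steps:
(-23695 + (93*(-4*2) + 30)) - 22307 = (-23695 + (93*(-8) + 30)) - 22307 = (-23695 + (-744 + 30)) - 22307 = (-23695 - 714) - 22307 = -24409 - 22307 = -46716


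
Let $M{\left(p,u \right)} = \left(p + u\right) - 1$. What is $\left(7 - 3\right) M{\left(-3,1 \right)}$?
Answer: $-12$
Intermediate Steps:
$M{\left(p,u \right)} = -1 + p + u$
$\left(7 - 3\right) M{\left(-3,1 \right)} = \left(7 - 3\right) \left(-1 - 3 + 1\right) = 4 \left(-3\right) = -12$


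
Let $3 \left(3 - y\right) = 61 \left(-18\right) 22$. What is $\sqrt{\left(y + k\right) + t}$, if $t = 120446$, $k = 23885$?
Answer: $\sqrt{152386} \approx 390.37$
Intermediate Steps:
$y = 8055$ ($y = 3 - \frac{61 \left(-18\right) 22}{3} = 3 - \frac{\left(-1098\right) 22}{3} = 3 - -8052 = 3 + 8052 = 8055$)
$\sqrt{\left(y + k\right) + t} = \sqrt{\left(8055 + 23885\right) + 120446} = \sqrt{31940 + 120446} = \sqrt{152386}$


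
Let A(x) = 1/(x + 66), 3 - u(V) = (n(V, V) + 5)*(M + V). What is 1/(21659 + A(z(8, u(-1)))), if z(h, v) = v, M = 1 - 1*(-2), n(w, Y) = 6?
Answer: 47/1017974 ≈ 4.6170e-5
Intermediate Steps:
M = 3 (M = 1 + 2 = 3)
u(V) = -30 - 11*V (u(V) = 3 - (6 + 5)*(3 + V) = 3 - 11*(3 + V) = 3 - (33 + 11*V) = 3 + (-33 - 11*V) = -30 - 11*V)
A(x) = 1/(66 + x)
1/(21659 + A(z(8, u(-1)))) = 1/(21659 + 1/(66 + (-30 - 11*(-1)))) = 1/(21659 + 1/(66 + (-30 + 11))) = 1/(21659 + 1/(66 - 19)) = 1/(21659 + 1/47) = 1/(1017974/47) = 47/1017974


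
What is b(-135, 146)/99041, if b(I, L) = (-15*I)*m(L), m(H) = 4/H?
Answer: 4050/7229993 ≈ 0.00056017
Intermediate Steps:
b(I, L) = -60*I/L (b(I, L) = (-15*I)*(4/L) = -60*I/L)
b(-135, 146)/99041 = -60*(-135)/146/99041 = -60*(-135)*1/146*(1/99041) = (4050/73)*(1/99041) = 4050/7229993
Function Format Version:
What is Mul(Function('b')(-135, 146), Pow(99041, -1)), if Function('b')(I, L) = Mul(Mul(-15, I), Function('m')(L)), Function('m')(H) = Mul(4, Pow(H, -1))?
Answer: Rational(4050, 7229993) ≈ 0.00056017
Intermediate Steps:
Function('b')(I, L) = Mul(-60, I, Pow(L, -1)) (Function('b')(I, L) = Mul(Mul(-15, I), Mul(4, Pow(L, -1))) = Mul(-60, I, Pow(L, -1)))
Mul(Function('b')(-135, 146), Pow(99041, -1)) = Mul(Mul(-60, -135, Pow(146, -1)), Pow(99041, -1)) = Mul(Mul(-60, -135, Rational(1, 146)), Rational(1, 99041)) = Mul(Rational(4050, 73), Rational(1, 99041)) = Rational(4050, 7229993)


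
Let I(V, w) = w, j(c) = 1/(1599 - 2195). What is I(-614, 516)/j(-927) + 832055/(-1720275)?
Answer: -105809464891/344055 ≈ -3.0754e+5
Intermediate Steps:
j(c) = -1/596 (j(c) = 1/(-596) = -1/596)
I(-614, 516)/j(-927) + 832055/(-1720275) = 516/(-1/596) + 832055/(-1720275) = 516*(-596) + 832055*(-1/1720275) = -307536 - 166411/344055 = -105809464891/344055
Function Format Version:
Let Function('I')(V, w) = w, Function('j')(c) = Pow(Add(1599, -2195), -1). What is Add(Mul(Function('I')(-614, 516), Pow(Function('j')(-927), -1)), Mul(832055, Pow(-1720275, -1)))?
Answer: Rational(-105809464891, 344055) ≈ -3.0754e+5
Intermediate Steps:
Function('j')(c) = Rational(-1, 596) (Function('j')(c) = Pow(-596, -1) = Rational(-1, 596))
Add(Mul(Function('I')(-614, 516), Pow(Function('j')(-927), -1)), Mul(832055, Pow(-1720275, -1))) = Add(Mul(516, Pow(Rational(-1, 596), -1)), Mul(832055, Pow(-1720275, -1))) = Add(Mul(516, -596), Mul(832055, Rational(-1, 1720275))) = Add(-307536, Rational(-166411, 344055)) = Rational(-105809464891, 344055)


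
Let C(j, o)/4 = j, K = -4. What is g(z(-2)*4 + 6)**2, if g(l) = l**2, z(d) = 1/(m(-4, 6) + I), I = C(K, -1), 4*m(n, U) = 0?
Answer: 279841/256 ≈ 1093.1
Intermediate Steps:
m(n, U) = 0 (m(n, U) = (1/4)*0 = 0)
C(j, o) = 4*j
I = -16 (I = 4*(-4) = -16)
z(d) = -1/16 (z(d) = 1/(0 - 16) = 1/(-16) = -1/16)
g(z(-2)*4 + 6)**2 = ((-1/16*4 + 6)**2)**2 = ((-1/4 + 6)**2)**2 = ((23/4)**2)**2 = (529/16)**2 = 279841/256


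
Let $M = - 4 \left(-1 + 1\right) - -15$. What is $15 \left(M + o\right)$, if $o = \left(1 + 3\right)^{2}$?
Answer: $465$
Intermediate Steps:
$o = 16$ ($o = 4^{2} = 16$)
$M = 15$ ($M = \left(-4\right) 0 + 15 = 0 + 15 = 15$)
$15 \left(M + o\right) = 15 \left(15 + 16\right) = 15 \cdot 31 = 465$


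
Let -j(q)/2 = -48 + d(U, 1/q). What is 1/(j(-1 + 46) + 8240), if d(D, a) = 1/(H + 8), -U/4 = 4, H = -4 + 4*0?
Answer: 2/16671 ≈ 0.00011997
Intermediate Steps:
H = -4 (H = -4 + 0 = -4)
U = -16 (U = -4*4 = -16)
d(D, a) = ¼ (d(D, a) = 1/(-4 + 8) = 1/4 = ¼)
j(q) = 191/2 (j(q) = -2*(-48 + ¼) = -2*(-191/4) = 191/2)
1/(j(-1 + 46) + 8240) = 1/(191/2 + 8240) = 1/(16671/2) = 2/16671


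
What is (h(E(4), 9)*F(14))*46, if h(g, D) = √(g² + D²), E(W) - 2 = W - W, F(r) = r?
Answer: 644*√85 ≈ 5937.4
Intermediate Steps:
E(W) = 2 (E(W) = 2 + (W - W) = 2 + 0 = 2)
h(g, D) = √(D² + g²)
(h(E(4), 9)*F(14))*46 = (√(9² + 2²)*14)*46 = (√(81 + 4)*14)*46 = (√85*14)*46 = (14*√85)*46 = 644*√85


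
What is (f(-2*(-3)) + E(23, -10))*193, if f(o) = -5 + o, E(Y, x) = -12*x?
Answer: 23353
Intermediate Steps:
(f(-2*(-3)) + E(23, -10))*193 = ((-5 - 2*(-3)) - 12*(-10))*193 = ((-5 + 6) + 120)*193 = (1 + 120)*193 = 121*193 = 23353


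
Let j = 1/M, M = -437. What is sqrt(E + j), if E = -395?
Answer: 2*I*sqrt(18858298)/437 ≈ 19.875*I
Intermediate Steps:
j = -1/437 (j = 1/(-437) = -1/437 ≈ -0.0022883)
sqrt(E + j) = sqrt(-395 - 1/437) = sqrt(-172616/437) = 2*I*sqrt(18858298)/437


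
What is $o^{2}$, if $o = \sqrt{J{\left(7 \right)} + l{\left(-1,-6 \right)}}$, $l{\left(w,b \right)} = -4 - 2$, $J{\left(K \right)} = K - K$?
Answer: $-6$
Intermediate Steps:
$J{\left(K \right)} = 0$
$l{\left(w,b \right)} = -6$
$o = i \sqrt{6}$ ($o = \sqrt{0 - 6} = \sqrt{-6} = i \sqrt{6} \approx 2.4495 i$)
$o^{2} = \left(i \sqrt{6}\right)^{2} = -6$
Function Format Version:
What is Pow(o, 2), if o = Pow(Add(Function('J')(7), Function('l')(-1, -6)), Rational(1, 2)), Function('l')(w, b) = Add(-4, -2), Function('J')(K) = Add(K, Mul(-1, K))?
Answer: -6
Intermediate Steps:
Function('J')(K) = 0
Function('l')(w, b) = -6
o = Mul(I, Pow(6, Rational(1, 2))) (o = Pow(Add(0, -6), Rational(1, 2)) = Pow(-6, Rational(1, 2)) = Mul(I, Pow(6, Rational(1, 2))) ≈ Mul(2.4495, I))
Pow(o, 2) = Pow(Mul(I, Pow(6, Rational(1, 2))), 2) = -6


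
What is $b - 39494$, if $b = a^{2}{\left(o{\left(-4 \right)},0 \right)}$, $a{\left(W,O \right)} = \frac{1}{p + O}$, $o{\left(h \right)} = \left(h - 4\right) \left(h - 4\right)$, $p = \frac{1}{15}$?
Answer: $-39269$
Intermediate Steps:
$p = \frac{1}{15} \approx 0.066667$
$o{\left(h \right)} = \left(-4 + h\right)^{2}$ ($o{\left(h \right)} = \left(-4 + h\right) \left(-4 + h\right) = \left(-4 + h\right)^{2}$)
$a{\left(W,O \right)} = \frac{1}{\frac{1}{15} + O}$
$b = 225$ ($b = \left(\frac{15}{1 + 15 \cdot 0}\right)^{2} = \left(\frac{15}{1 + 0}\right)^{2} = \left(\frac{15}{1}\right)^{2} = \left(15 \cdot 1\right)^{2} = 15^{2} = 225$)
$b - 39494 = 225 - 39494 = -39269$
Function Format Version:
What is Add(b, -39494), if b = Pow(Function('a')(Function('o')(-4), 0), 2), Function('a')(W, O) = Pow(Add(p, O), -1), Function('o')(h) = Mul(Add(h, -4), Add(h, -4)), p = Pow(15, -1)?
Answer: -39269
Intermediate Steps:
p = Rational(1, 15) ≈ 0.066667
Function('o')(h) = Pow(Add(-4, h), 2) (Function('o')(h) = Mul(Add(-4, h), Add(-4, h)) = Pow(Add(-4, h), 2))
Function('a')(W, O) = Pow(Add(Rational(1, 15), O), -1)
b = 225 (b = Pow(Mul(15, Pow(Add(1, Mul(15, 0)), -1)), 2) = Pow(Mul(15, Pow(Add(1, 0), -1)), 2) = Pow(Mul(15, Pow(1, -1)), 2) = Pow(Mul(15, 1), 2) = Pow(15, 2) = 225)
Add(b, -39494) = Add(225, -39494) = -39269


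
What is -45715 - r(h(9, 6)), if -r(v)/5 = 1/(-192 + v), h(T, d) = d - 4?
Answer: -1737171/38 ≈ -45715.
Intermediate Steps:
h(T, d) = -4 + d
r(v) = -5/(-192 + v)
-45715 - r(h(9, 6)) = -45715 - (-5)/(-192 + (-4 + 6)) = -45715 - (-5)/(-192 + 2) = -45715 - (-5)/(-190) = -45715 - (-5)*(-1)/190 = -45715 - 1*1/38 = -45715 - 1/38 = -1737171/38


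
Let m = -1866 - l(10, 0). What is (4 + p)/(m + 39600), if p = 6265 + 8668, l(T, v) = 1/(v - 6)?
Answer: 89622/226405 ≈ 0.39585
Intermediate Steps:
l(T, v) = 1/(-6 + v)
p = 14933
m = -11195/6 (m = -1866 - 1/(-6 + 0) = -1866 - 1/(-6) = -1866 - 1*(-⅙) = -1866 + ⅙ = -11195/6 ≈ -1865.8)
(4 + p)/(m + 39600) = (4 + 14933)/(-11195/6 + 39600) = 14937/(226405/6) = 14937*(6/226405) = 89622/226405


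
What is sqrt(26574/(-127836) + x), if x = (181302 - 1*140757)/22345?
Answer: sqrt(14565951230304642)/95216514 ≈ 1.2675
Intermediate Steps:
x = 8109/4469 (x = (181302 - 140757)*(1/22345) = 40545*(1/22345) = 8109/4469 ≈ 1.8145)
sqrt(26574/(-127836) + x) = sqrt(26574/(-127836) + 8109/4469) = sqrt(26574*(-1/127836) + 8109/4469) = sqrt(-4429/21306 + 8109/4469) = sqrt(152977153/95216514) = sqrt(14565951230304642)/95216514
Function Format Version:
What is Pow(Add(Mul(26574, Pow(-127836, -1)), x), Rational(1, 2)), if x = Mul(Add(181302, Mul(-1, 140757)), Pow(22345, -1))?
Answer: Mul(Rational(1, 95216514), Pow(14565951230304642, Rational(1, 2))) ≈ 1.2675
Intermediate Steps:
x = Rational(8109, 4469) (x = Mul(Add(181302, -140757), Rational(1, 22345)) = Mul(40545, Rational(1, 22345)) = Rational(8109, 4469) ≈ 1.8145)
Pow(Add(Mul(26574, Pow(-127836, -1)), x), Rational(1, 2)) = Pow(Add(Mul(26574, Pow(-127836, -1)), Rational(8109, 4469)), Rational(1, 2)) = Pow(Add(Mul(26574, Rational(-1, 127836)), Rational(8109, 4469)), Rational(1, 2)) = Pow(Add(Rational(-4429, 21306), Rational(8109, 4469)), Rational(1, 2)) = Pow(Rational(152977153, 95216514), Rational(1, 2)) = Mul(Rational(1, 95216514), Pow(14565951230304642, Rational(1, 2)))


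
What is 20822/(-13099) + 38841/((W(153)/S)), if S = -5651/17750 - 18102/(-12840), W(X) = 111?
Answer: 6543752924919/17205536500 ≈ 380.33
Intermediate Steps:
S = 4145861/3798500 (S = -5651*1/17750 - 18102*(-1/12840) = -5651/17750 + 3017/2140 = 4145861/3798500 ≈ 1.0914)
20822/(-13099) + 38841/((W(153)/S)) = 20822/(-13099) + 38841/((111/(4145861/3798500))) = 20822*(-1/13099) + 38841/((111*(3798500/4145861))) = -20822/13099 + 38841/(421633500/4145861) = -20822/13099 + 38841*(4145861/421633500) = -20822/13099 + 501649181/1313500 = 6543752924919/17205536500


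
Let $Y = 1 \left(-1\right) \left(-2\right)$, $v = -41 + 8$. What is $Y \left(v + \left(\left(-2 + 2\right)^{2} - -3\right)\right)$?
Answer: $-60$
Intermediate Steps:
$v = -33$
$Y = 2$ ($Y = \left(-1\right) \left(-2\right) = 2$)
$Y \left(v + \left(\left(-2 + 2\right)^{2} - -3\right)\right) = 2 \left(-33 + \left(\left(-2 + 2\right)^{2} - -3\right)\right) = 2 \left(-33 + \left(0^{2} + 3\right)\right) = 2 \left(-33 + \left(0 + 3\right)\right) = 2 \left(-33 + 3\right) = 2 \left(-30\right) = -60$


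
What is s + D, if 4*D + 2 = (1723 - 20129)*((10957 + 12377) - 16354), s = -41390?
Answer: -64319721/2 ≈ -3.2160e+7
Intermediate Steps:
D = -64236941/2 (D = -1/2 + ((1723 - 20129)*((10957 + 12377) - 16354))/4 = -1/2 + (-18406*(23334 - 16354))/4 = -1/2 + (-18406*6980)/4 = -1/2 + (1/4)*(-128473880) = -1/2 - 32118470 = -64236941/2 ≈ -3.2118e+7)
s + D = -41390 - 64236941/2 = -64319721/2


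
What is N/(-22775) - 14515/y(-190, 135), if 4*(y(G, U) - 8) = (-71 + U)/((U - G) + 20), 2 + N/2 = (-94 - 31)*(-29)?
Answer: -114069913021/63223400 ≈ -1804.2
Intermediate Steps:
N = 7246 (N = -4 + 2*((-94 - 31)*(-29)) = -4 + 2*(-125*(-29)) = -4 + 2*3625 = -4 + 7250 = 7246)
y(G, U) = 8 + (-71 + U)/(4*(20 + U - G)) (y(G, U) = 8 + ((-71 + U)/((U - G) + 20))/4 = 8 + ((-71 + U)/(20 + U - G))/4 = 8 + (-71 + U)/(4*(20 + U - G)))
N/(-22775) - 14515/y(-190, 135) = 7246/(-22775) - 14515*4*(20 + 135 - 1*(-190))/(569 - 32*(-190) + 33*135) = 7246*(-1/22775) - 14515*4*(20 + 135 + 190)/(569 + 6080 + 4455) = -7246/22775 - 14515/((¼)*11104/345) = -7246/22775 - 14515/((¼)*(1/345)*11104) = -7246/22775 - 14515/2776/345 = -7246/22775 - 14515*345/2776 = -7246/22775 - 5007675/2776 = -114069913021/63223400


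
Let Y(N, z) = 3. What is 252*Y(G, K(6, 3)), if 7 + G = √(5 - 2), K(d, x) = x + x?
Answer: 756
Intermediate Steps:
K(d, x) = 2*x
G = -7 + √3 (G = -7 + √(5 - 2) = -7 + √3 ≈ -5.2680)
252*Y(G, K(6, 3)) = 252*3 = 756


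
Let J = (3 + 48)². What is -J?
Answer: -2601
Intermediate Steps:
J = 2601 (J = 51² = 2601)
-J = -1*2601 = -2601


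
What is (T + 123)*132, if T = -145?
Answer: -2904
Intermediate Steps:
(T + 123)*132 = (-145 + 123)*132 = -22*132 = -2904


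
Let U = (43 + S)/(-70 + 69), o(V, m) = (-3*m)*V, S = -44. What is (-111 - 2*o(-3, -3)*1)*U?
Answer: -57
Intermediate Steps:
o(V, m) = -3*V*m
U = 1 (U = (43 - 44)/(-70 + 69) = -1/(-1) = -1*(-1) = 1)
(-111 - 2*o(-3, -3)*1)*U = (-111 - (-6)*(-3)*(-3)*1)*1 = (-111 - 2*(-27)*1)*1 = (-111 + 54*1)*1 = (-111 + 54)*1 = -57*1 = -57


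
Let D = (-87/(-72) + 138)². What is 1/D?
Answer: 576/11162281 ≈ 5.1602e-5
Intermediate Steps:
D = 11162281/576 (D = (-87*(-1/72) + 138)² = (29/24 + 138)² = (3341/24)² = 11162281/576 ≈ 19379.)
1/D = 1/(11162281/576) = 576/11162281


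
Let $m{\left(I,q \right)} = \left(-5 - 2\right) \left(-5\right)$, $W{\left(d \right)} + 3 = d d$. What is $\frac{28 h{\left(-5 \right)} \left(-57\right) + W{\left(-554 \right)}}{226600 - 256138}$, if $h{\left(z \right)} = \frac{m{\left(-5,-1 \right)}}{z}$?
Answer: $- \frac{318085}{29538} \approx -10.769$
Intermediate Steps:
$W{\left(d \right)} = -3 + d^{2}$ ($W{\left(d \right)} = -3 + d d = -3 + d^{2}$)
$m{\left(I,q \right)} = 35$ ($m{\left(I,q \right)} = \left(-7\right) \left(-5\right) = 35$)
$h{\left(z \right)} = \frac{35}{z}$
$\frac{28 h{\left(-5 \right)} \left(-57\right) + W{\left(-554 \right)}}{226600 - 256138} = \frac{28 \frac{35}{-5} \left(-57\right) - \left(3 - \left(-554\right)^{2}\right)}{226600 - 256138} = \frac{28 \cdot 35 \left(- \frac{1}{5}\right) \left(-57\right) + \left(-3 + 306916\right)}{-29538} = \left(28 \left(-7\right) \left(-57\right) + 306913\right) \left(- \frac{1}{29538}\right) = \left(\left(-196\right) \left(-57\right) + 306913\right) \left(- \frac{1}{29538}\right) = \left(11172 + 306913\right) \left(- \frac{1}{29538}\right) = 318085 \left(- \frac{1}{29538}\right) = - \frac{318085}{29538}$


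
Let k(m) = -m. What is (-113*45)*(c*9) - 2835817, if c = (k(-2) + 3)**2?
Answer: -3979942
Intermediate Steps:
c = 25 (c = (-1*(-2) + 3)**2 = (2 + 3)**2 = 5**2 = 25)
(-113*45)*(c*9) - 2835817 = (-113*45)*(25*9) - 2835817 = -5085*225 - 2835817 = -1144125 - 2835817 = -3979942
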